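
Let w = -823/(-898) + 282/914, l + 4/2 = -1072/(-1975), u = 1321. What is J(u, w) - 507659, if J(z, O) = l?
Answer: -1002629403/1975 ≈ -5.0766e+5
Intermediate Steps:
l = -2878/1975 (l = -2 - 1072/(-1975) = -2 - 1072*(-1/1975) = -2 + 1072/1975 = -2878/1975 ≈ -1.4572)
w = 502729/410386 (w = -823*(-1/898) + 282*(1/914) = 823/898 + 141/457 = 502729/410386 ≈ 1.2250)
J(z, O) = -2878/1975
J(u, w) - 507659 = -2878/1975 - 507659 = -1002629403/1975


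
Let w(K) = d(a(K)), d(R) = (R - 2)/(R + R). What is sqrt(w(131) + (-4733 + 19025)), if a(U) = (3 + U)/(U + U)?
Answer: sqrt(256601022)/134 ≈ 119.54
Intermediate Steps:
a(U) = (3 + U)/(2*U) (a(U) = (3 + U)/((2*U)) = (3 + U)*(1/(2*U)) = (3 + U)/(2*U))
d(R) = (-2 + R)/(2*R) (d(R) = (-2 + R)/((2*R)) = (-2 + R)*(1/(2*R)) = (-2 + R)/(2*R))
w(K) = K*(-2 + (3 + K)/(2*K))/(3 + K) (w(K) = (-2 + (3 + K)/(2*K))/(2*(((3 + K)/(2*K)))) = (2*K/(3 + K))*(-2 + (3 + K)/(2*K))/2 = K*(-2 + (3 + K)/(2*K))/(3 + K))
sqrt(w(131) + (-4733 + 19025)) = sqrt(3*(1 - 1*131)/(2*(3 + 131)) + (-4733 + 19025)) = sqrt((3/2)*(1 - 131)/134 + 14292) = sqrt((3/2)*(1/134)*(-130) + 14292) = sqrt(-195/134 + 14292) = sqrt(1914933/134) = sqrt(256601022)/134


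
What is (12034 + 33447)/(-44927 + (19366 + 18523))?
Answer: -45481/7038 ≈ -6.4622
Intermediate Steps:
(12034 + 33447)/(-44927 + (19366 + 18523)) = 45481/(-44927 + 37889) = 45481/(-7038) = 45481*(-1/7038) = -45481/7038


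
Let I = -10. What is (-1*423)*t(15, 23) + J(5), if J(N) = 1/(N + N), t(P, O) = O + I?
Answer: -54989/10 ≈ -5498.9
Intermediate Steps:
t(P, O) = -10 + O (t(P, O) = O - 10 = -10 + O)
J(N) = 1/(2*N)
(-1*423)*t(15, 23) + J(5) = (-1*423)*(-10 + 23) + (½)/5 = -423*13 + (½)*(⅕) = -5499 + ⅒ = -54989/10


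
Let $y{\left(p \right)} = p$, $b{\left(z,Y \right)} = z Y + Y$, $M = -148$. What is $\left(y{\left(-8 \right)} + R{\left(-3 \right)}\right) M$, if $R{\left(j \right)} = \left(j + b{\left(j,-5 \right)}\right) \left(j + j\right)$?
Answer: $7400$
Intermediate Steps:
$b{\left(z,Y \right)} = Y + Y z$ ($b{\left(z,Y \right)} = Y z + Y = Y + Y z$)
$R{\left(j \right)} = 2 j \left(-5 - 4 j\right)$ ($R{\left(j \right)} = \left(j - 5 \left(1 + j\right)\right) \left(j + j\right) = \left(j - \left(5 + 5 j\right)\right) 2 j = \left(-5 - 4 j\right) 2 j = 2 j \left(-5 - 4 j\right)$)
$\left(y{\left(-8 \right)} + R{\left(-3 \right)}\right) M = \left(-8 + 2 \left(-3\right) \left(-5 - -12\right)\right) \left(-148\right) = \left(-8 + 2 \left(-3\right) \left(-5 + 12\right)\right) \left(-148\right) = \left(-8 + 2 \left(-3\right) 7\right) \left(-148\right) = \left(-8 - 42\right) \left(-148\right) = \left(-50\right) \left(-148\right) = 7400$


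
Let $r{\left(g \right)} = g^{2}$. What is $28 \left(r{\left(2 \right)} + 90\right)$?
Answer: $2632$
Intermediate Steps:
$28 \left(r{\left(2 \right)} + 90\right) = 28 \left(2^{2} + 90\right) = 28 \left(4 + 90\right) = 28 \cdot 94 = 2632$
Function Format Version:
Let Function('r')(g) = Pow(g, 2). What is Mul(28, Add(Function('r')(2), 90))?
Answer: 2632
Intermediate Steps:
Mul(28, Add(Function('r')(2), 90)) = Mul(28, Add(Pow(2, 2), 90)) = Mul(28, Add(4, 90)) = Mul(28, 94) = 2632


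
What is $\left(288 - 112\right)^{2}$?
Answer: $30976$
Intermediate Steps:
$\left(288 - 112\right)^{2} = 176^{2} = 30976$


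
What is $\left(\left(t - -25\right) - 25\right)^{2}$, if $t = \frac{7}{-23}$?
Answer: $\frac{49}{529} \approx 0.092628$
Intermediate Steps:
$t = - \frac{7}{23}$ ($t = 7 \left(- \frac{1}{23}\right) = - \frac{7}{23} \approx -0.30435$)
$\left(\left(t - -25\right) - 25\right)^{2} = \left(\left(- \frac{7}{23} - -25\right) - 25\right)^{2} = \left(\left(- \frac{7}{23} + 25\right) - 25\right)^{2} = \left(\frac{568}{23} - 25\right)^{2} = \left(- \frac{7}{23}\right)^{2} = \frac{49}{529}$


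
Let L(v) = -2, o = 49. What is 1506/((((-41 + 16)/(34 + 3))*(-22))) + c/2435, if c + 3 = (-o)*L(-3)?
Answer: 13573532/133925 ≈ 101.35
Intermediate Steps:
c = 95 (c = -3 - 1*49*(-2) = -3 - 49*(-2) = -3 + 98 = 95)
1506/((((-41 + 16)/(34 + 3))*(-22))) + c/2435 = 1506/((((-41 + 16)/(34 + 3))*(-22))) + 95/2435 = 1506/((-25/37*(-22))) + 95*(1/2435) = 1506/((-25*1/37*(-22))) + 19/487 = 1506/((-25/37*(-22))) + 19/487 = 1506/(550/37) + 19/487 = 1506*(37/550) + 19/487 = 27861/275 + 19/487 = 13573532/133925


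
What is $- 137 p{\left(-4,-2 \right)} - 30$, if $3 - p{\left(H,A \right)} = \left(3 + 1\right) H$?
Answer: $-2633$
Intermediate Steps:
$p{\left(H,A \right)} = 3 - 4 H$ ($p{\left(H,A \right)} = 3 - \left(3 + 1\right) H = 3 - 4 H$)
$- 137 p{\left(-4,-2 \right)} - 30 = - 137 \left(3 - -16\right) - 30 = - 137 \left(3 + 16\right) - 30 = \left(-137\right) 19 - 30 = -2603 - 30 = -2633$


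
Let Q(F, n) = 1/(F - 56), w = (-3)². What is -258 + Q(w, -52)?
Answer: -12127/47 ≈ -258.02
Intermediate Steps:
w = 9
Q(F, n) = 1/(-56 + F)
-258 + Q(w, -52) = -258 + 1/(-56 + 9) = -258 + 1/(-47) = -258 - 1/47 = -12127/47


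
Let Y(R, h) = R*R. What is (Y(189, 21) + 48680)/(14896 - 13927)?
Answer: 84401/969 ≈ 87.101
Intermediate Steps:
Y(R, h) = R²
(Y(189, 21) + 48680)/(14896 - 13927) = (189² + 48680)/(14896 - 13927) = (35721 + 48680)/969 = 84401*(1/969) = 84401/969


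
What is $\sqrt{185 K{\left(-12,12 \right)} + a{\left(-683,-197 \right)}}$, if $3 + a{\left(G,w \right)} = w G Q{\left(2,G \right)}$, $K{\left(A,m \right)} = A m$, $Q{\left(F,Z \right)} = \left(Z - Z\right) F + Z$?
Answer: $4 i \sqrt{5745311} \approx 9587.8 i$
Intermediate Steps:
$Q{\left(F,Z \right)} = Z$ ($Q{\left(F,Z \right)} = 0 F + Z = 0 + Z = Z$)
$a{\left(G,w \right)} = -3 + w G^{2}$ ($a{\left(G,w \right)} = -3 + w G G = -3 + G w G = -3 + w G^{2}$)
$\sqrt{185 K{\left(-12,12 \right)} + a{\left(-683,-197 \right)}} = \sqrt{185 \left(\left(-12\right) 12\right) - \left(3 + 197 \left(-683\right)^{2}\right)} = \sqrt{185 \left(-144\right) - 91898336} = \sqrt{-26640 - 91898336} = \sqrt{-91924976} = 4 i \sqrt{5745311}$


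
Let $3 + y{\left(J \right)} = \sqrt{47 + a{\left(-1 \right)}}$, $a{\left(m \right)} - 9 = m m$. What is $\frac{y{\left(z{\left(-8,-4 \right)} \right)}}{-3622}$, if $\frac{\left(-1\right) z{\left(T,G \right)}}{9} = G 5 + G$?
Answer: $\frac{3}{3622} - \frac{\sqrt{57}}{3622} \approx -0.0012562$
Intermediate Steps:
$z{\left(T,G \right)} = - 54 G$ ($z{\left(T,G \right)} = - 9 \left(G 5 + G\right) = - 9 \left(5 G + G\right) = - 9 \cdot 6 G = - 54 G$)
$a{\left(m \right)} = 9 + m^{2}$ ($a{\left(m \right)} = 9 + m m = 9 + m^{2}$)
$y{\left(J \right)} = -3 + \sqrt{57}$ ($y{\left(J \right)} = -3 + \sqrt{47 + \left(9 + \left(-1\right)^{2}\right)} = -3 + \sqrt{47 + \left(9 + 1\right)} = -3 + \sqrt{47 + 10} = -3 + \sqrt{57}$)
$\frac{y{\left(z{\left(-8,-4 \right)} \right)}}{-3622} = \frac{-3 + \sqrt{57}}{-3622} = \left(-3 + \sqrt{57}\right) \left(- \frac{1}{3622}\right) = \frac{3}{3622} - \frac{\sqrt{57}}{3622}$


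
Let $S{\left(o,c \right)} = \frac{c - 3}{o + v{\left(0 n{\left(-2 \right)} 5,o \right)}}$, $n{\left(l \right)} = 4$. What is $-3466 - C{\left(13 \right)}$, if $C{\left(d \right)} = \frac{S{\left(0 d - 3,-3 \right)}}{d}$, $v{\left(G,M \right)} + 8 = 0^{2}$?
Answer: $- \frac{495644}{143} \approx -3466.0$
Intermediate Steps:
$v{\left(G,M \right)} = -8$ ($v{\left(G,M \right)} = -8 + 0^{2} = -8 + 0 = -8$)
$S{\left(o,c \right)} = \frac{-3 + c}{-8 + o}$ ($S{\left(o,c \right)} = \frac{c - 3}{o - 8} = \frac{-3 + c}{-8 + o}$)
$C{\left(d \right)} = \frac{6}{11 d}$ ($C{\left(d \right)} = \frac{\frac{1}{-8 - \left(3 + 0 d\right)} \left(-3 - 3\right)}{d} = \frac{\frac{1}{-8 + \left(0 - 3\right)} \left(-6\right)}{d} = \frac{\frac{1}{-8 - 3} \left(-6\right)}{d} = \frac{\frac{1}{-11} \left(-6\right)}{d} = \frac{\left(- \frac{1}{11}\right) \left(-6\right)}{d} = \frac{6}{11 d}$)
$-3466 - C{\left(13 \right)} = -3466 - \frac{6}{11 \cdot 13} = -3466 - \frac{6}{11} \cdot \frac{1}{13} = -3466 - \frac{6}{143} = - \frac{495644}{143}$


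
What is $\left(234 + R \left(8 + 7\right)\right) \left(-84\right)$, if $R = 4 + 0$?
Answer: $-24696$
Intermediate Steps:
$R = 4$
$\left(234 + R \left(8 + 7\right)\right) \left(-84\right) = \left(234 + 4 \left(8 + 7\right)\right) \left(-84\right) = \left(234 + 4 \cdot 15\right) \left(-84\right) = \left(234 + 60\right) \left(-84\right) = 294 \left(-84\right) = -24696$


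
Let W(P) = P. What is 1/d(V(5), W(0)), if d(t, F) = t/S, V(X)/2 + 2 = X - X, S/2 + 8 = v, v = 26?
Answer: -9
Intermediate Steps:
S = 36 (S = -16 + 2*26 = -16 + 52 = 36)
V(X) = -4 (V(X) = -4 + 2*(X - X) = -4 + 2*0 = -4 + 0 = -4)
d(t, F) = t/36
1/d(V(5), W(0)) = 1/((1/36)*(-4)) = 1/(-⅑) = -9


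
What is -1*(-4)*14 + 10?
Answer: 66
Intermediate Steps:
-1*(-4)*14 + 10 = 4*14 + 10 = 56 + 10 = 66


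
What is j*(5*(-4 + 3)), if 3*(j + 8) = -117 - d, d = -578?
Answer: -2185/3 ≈ -728.33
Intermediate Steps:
j = 437/3 (j = -8 + (-117 - 1*(-578))/3 = -8 + (-117 + 578)/3 = -8 + (⅓)*461 = -8 + 461/3 = 437/3 ≈ 145.67)
j*(5*(-4 + 3)) = 437*(5*(-4 + 3))/3 = 437*(5*(-1))/3 = (437/3)*(-5) = -2185/3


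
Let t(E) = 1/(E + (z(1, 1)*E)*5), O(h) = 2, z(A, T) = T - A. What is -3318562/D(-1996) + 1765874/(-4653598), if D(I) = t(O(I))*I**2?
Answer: -4740222155267/2317501111196 ≈ -2.0454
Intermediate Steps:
t(E) = 1/E (t(E) = 1/(E + ((1 - 1*1)*E)*5) = 1/(E + ((1 - 1)*E)*5) = 1/(E + (0*E)*5) = 1/(E + 0*5) = 1/(E + 0) = 1/E)
D(I) = I**2/2
-3318562/D(-1996) + 1765874/(-4653598) = -3318562/((1/2)*(-1996)**2) + 1765874/(-4653598) = -3318562/((1/2)*3984016) + 1765874*(-1/4653598) = -3318562/1992008 - 882937/2326799 = -3318562*1/1992008 - 882937/2326799 = -1659281/996004 - 882937/2326799 = -4740222155267/2317501111196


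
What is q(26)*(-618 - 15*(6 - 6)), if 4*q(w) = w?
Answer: -4017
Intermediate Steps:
q(w) = w/4
q(26)*(-618 - 15*(6 - 6)) = ((1/4)*26)*(-618 - 15*(6 - 6)) = 13*(-618 - 15*0)/2 = 13*(-618 + 0)/2 = (13/2)*(-618) = -4017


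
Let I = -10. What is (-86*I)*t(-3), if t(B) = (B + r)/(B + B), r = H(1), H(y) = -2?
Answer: 2150/3 ≈ 716.67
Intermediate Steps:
r = -2
t(B) = (-2 + B)/(2*B) (t(B) = (B - 2)/(B + B) = (-2 + B)/((2*B)) = (-2 + B)*(1/(2*B)) = (-2 + B)/(2*B))
(-86*I)*t(-3) = (-86*(-10))*((½)*(-2 - 3)/(-3)) = 860*((½)*(-⅓)*(-5)) = 860*(⅚) = 2150/3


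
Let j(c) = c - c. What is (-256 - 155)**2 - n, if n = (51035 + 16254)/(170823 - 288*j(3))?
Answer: 28855524694/170823 ≈ 1.6892e+5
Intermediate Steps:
j(c) = 0
n = 67289/170823 (n = (51035 + 16254)/(170823 - 288*0) = 67289/(170823 + 0) = 67289/170823 ≈ 0.39391)
(-256 - 155)**2 - n = (-256 - 155)**2 - 1*67289/170823 = (-411)**2 - 67289/170823 = 168921 - 67289/170823 = 28855524694/170823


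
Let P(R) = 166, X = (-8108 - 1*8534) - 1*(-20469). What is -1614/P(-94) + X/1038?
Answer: -520025/86154 ≈ -6.0360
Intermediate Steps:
X = 3827 (X = (-8108 - 8534) + 20469 = -16642 + 20469 = 3827)
-1614/P(-94) + X/1038 = -1614/166 + 3827/1038 = -1614*1/166 + 3827*(1/1038) = -807/83 + 3827/1038 = -520025/86154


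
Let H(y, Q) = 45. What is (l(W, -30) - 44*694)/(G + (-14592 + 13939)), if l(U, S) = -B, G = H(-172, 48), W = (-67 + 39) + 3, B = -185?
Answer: 30351/608 ≈ 49.919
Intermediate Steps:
W = -25 (W = -28 + 3 = -25)
G = 45
l(U, S) = 185 (l(U, S) = -1*(-185) = 185)
(l(W, -30) - 44*694)/(G + (-14592 + 13939)) = (185 - 44*694)/(45 + (-14592 + 13939)) = (185 - 30536)/(45 - 653) = -30351/(-608) = -30351*(-1/608) = 30351/608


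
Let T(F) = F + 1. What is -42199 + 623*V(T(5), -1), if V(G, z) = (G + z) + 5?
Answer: -35969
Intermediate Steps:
T(F) = 1 + F
V(G, z) = 5 + G + z
-42199 + 623*V(T(5), -1) = -42199 + 623*(5 + (1 + 5) - 1) = -42199 + 623*(5 + 6 - 1) = -42199 + 623*10 = -42199 + 6230 = -35969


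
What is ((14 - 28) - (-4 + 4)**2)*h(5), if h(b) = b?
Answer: -70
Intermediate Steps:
((14 - 28) - (-4 + 4)**2)*h(5) = ((14 - 28) - (-4 + 4)**2)*5 = (-14 - 1*0**2)*5 = (-14 - 1*0)*5 = (-14 + 0)*5 = -14*5 = -70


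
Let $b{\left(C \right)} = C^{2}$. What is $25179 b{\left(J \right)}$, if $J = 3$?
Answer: $226611$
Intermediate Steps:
$25179 b{\left(J \right)} = 25179 \cdot 3^{2} = 25179 \cdot 9 = 226611$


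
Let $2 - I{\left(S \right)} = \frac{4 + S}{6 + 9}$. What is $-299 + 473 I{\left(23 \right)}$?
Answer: $- \frac{1022}{5} \approx -204.4$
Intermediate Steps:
$I{\left(S \right)} = \frac{26}{15} - \frac{S}{15}$ ($I{\left(S \right)} = 2 - \frac{4 + S}{6 + 9} = 2 - \frac{4 + S}{15} = 2 - \left(4 + S\right) \frac{1}{15} = 2 - \left(\frac{4}{15} + \frac{S}{15}\right) = \frac{26}{15} - \frac{S}{15}$)
$-299 + 473 I{\left(23 \right)} = -299 + 473 \left(\frac{26}{15} - \frac{23}{15}\right) = -299 + 473 \cdot \frac{1}{5} = -299 + \frac{473}{5} = - \frac{1022}{5}$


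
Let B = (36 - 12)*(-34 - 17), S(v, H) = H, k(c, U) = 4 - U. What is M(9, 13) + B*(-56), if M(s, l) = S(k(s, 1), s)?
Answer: 68553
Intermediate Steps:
M(s, l) = s
B = -1224 (B = 24*(-51) = -1224)
M(9, 13) + B*(-56) = 9 - 1224*(-56) = 9 + 68544 = 68553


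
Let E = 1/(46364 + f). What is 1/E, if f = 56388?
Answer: 102752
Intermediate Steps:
E = 1/102752 (E = 1/(46364 + 56388) = 1/102752 ≈ 9.7322e-6)
1/E = 1/(1/102752) = 102752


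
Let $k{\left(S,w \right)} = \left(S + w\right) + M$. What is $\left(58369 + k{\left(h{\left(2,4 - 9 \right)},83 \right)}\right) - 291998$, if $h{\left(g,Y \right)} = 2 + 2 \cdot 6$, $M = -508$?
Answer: $-234040$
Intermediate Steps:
$h{\left(g,Y \right)} = 14$ ($h{\left(g,Y \right)} = 2 + 12 = 14$)
$k{\left(S,w \right)} = -508 + S + w$ ($k{\left(S,w \right)} = \left(S + w\right) - 508 = -508 + S + w$)
$\left(58369 + k{\left(h{\left(2,4 - 9 \right)},83 \right)}\right) - 291998 = \left(58369 + \left(-508 + 14 + 83\right)\right) - 291998 = \left(58369 - 411\right) - 291998 = 57958 - 291998 = -234040$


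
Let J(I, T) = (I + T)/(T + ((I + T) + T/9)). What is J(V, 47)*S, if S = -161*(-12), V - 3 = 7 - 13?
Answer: 382536/433 ≈ 883.46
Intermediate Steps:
V = -3 (V = 3 + (7 - 13) = 3 - 6 = -3)
J(I, T) = (I + T)/(I + 19*T/9) (J(I, T) = (I + T)/(T + ((I + T) + T*(⅑))) = (I + T)/(T + ((I + T) + T/9)) = (I + T)/(T + (I + 10*T/9)) = (I + T)/(I + 19*T/9))
S = 1932
J(V, 47)*S = (9*(-3 + 47)/(9*(-3) + 19*47))*1932 = (9*44/(-27 + 893))*1932 = (9*44/866)*1932 = (9*(1/866)*44)*1932 = (198/433)*1932 = 382536/433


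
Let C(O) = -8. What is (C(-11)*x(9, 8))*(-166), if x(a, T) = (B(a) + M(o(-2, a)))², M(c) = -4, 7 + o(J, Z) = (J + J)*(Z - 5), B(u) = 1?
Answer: 11952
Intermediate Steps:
o(J, Z) = -7 + 2*J*(-5 + Z) (o(J, Z) = -7 + (J + J)*(Z - 5) = -7 + (2*J)*(-5 + Z) = -7 + 2*J*(-5 + Z))
x(a, T) = 9 (x(a, T) = (1 - 4)² = (-3)² = 9)
(C(-11)*x(9, 8))*(-166) = -8*9*(-166) = -72*(-166) = 11952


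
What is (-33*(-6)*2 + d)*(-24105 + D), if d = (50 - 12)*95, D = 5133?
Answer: -76001832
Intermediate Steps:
d = 3610 (d = 38*95 = 3610)
(-33*(-6)*2 + d)*(-24105 + D) = (-33*(-6)*2 + 3610)*(-24105 + 5133) = (198*2 + 3610)*(-18972) = (396 + 3610)*(-18972) = 4006*(-18972) = -76001832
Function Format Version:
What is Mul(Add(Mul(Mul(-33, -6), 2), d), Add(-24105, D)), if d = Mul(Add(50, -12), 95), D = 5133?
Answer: -76001832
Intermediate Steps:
d = 3610 (d = Mul(38, 95) = 3610)
Mul(Add(Mul(Mul(-33, -6), 2), d), Add(-24105, D)) = Mul(Add(Mul(Mul(-33, -6), 2), 3610), Add(-24105, 5133)) = Mul(Add(Mul(198, 2), 3610), -18972) = Mul(Add(396, 3610), -18972) = Mul(4006, -18972) = -76001832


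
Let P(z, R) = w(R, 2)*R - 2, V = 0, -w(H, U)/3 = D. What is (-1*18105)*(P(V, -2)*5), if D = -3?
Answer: 1810500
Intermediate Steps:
w(H, U) = 9 (w(H, U) = -3*(-3) = 9)
P(z, R) = -2 + 9*R (P(z, R) = 9*R - 2 = -2 + 9*R)
(-1*18105)*(P(V, -2)*5) = (-1*18105)*((-2 + 9*(-2))*5) = -18105*(-2 - 18)*5 = -(-362100)*5 = -18105*(-100) = 1810500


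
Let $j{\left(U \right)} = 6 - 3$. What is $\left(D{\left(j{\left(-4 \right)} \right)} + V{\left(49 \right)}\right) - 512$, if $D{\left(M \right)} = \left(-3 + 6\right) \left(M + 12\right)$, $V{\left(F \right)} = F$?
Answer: $-418$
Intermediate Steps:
$j{\left(U \right)} = 3$ ($j{\left(U \right)} = 6 - 3 = 3$)
$D{\left(M \right)} = 36 + 3 M$ ($D{\left(M \right)} = 3 \left(12 + M\right) = 36 + 3 M$)
$\left(D{\left(j{\left(-4 \right)} \right)} + V{\left(49 \right)}\right) - 512 = \left(\left(36 + 3 \cdot 3\right) + 49\right) - 512 = \left(\left(36 + 9\right) + 49\right) - 512 = \left(45 + 49\right) - 512 = 94 - 512 = -418$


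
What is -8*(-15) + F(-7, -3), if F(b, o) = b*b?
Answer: 169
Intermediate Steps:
F(b, o) = b²
-8*(-15) + F(-7, -3) = -8*(-15) + (-7)² = 120 + 49 = 169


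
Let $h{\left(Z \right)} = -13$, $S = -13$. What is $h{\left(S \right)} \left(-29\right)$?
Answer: $377$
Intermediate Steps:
$h{\left(S \right)} \left(-29\right) = \left(-13\right) \left(-29\right) = 377$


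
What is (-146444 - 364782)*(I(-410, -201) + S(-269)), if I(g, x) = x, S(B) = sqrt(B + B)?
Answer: 102756426 - 511226*I*sqrt(538) ≈ 1.0276e+8 - 1.1858e+7*I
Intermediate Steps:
S(B) = sqrt(2)*sqrt(B) (S(B) = sqrt(2*B) = sqrt(2)*sqrt(B))
(-146444 - 364782)*(I(-410, -201) + S(-269)) = (-146444 - 364782)*(-201 + sqrt(2)*sqrt(-269)) = -511226*(-201 + sqrt(2)*(I*sqrt(269))) = -511226*(-201 + I*sqrt(538)) = 102756426 - 511226*I*sqrt(538)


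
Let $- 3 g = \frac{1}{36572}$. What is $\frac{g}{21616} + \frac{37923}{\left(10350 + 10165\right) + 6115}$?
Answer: $\frac{44969492640029}{31578134360640} \approx 1.4241$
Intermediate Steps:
$g = - \frac{1}{109716}$ ($g = - \frac{1}{3 \cdot 36572} = \left(- \frac{1}{3}\right) \frac{1}{36572} = - \frac{1}{109716} \approx -9.1144 \cdot 10^{-6}$)
$\frac{g}{21616} + \frac{37923}{\left(10350 + 10165\right) + 6115} = - \frac{1}{109716 \cdot 21616} + \frac{37923}{\left(10350 + 10165\right) + 6115} = \left(- \frac{1}{109716}\right) \frac{1}{21616} + \frac{37923}{20515 + 6115} = - \frac{1}{2371621056} + \frac{37923}{26630} = \frac{44969492640029}{31578134360640}$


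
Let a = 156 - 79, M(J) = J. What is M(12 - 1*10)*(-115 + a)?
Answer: -76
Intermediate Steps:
a = 77
M(12 - 1*10)*(-115 + a) = (12 - 1*10)*(-115 + 77) = (12 - 10)*(-38) = 2*(-38) = -76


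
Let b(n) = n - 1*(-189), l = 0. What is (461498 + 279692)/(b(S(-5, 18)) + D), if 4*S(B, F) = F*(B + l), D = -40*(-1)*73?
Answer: 1482380/6173 ≈ 240.14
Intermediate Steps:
D = 2920 (D = 40*73 = 2920)
S(B, F) = B*F/4 (S(B, F) = (F*(B + 0))/4 = (F*B)/4 = (B*F)/4 = B*F/4)
b(n) = 189 + n (b(n) = n + 189 = 189 + n)
(461498 + 279692)/(b(S(-5, 18)) + D) = (461498 + 279692)/((189 + (1/4)*(-5)*18) + 2920) = 741190/((189 - 45/2) + 2920) = 741190/(333/2 + 2920) = 741190/(6173/2) = 741190*(2/6173) = 1482380/6173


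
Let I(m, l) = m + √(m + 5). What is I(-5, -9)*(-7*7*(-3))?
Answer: -735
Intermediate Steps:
I(m, l) = m + √(5 + m)
I(-5, -9)*(-7*7*(-3)) = (-5 + √(5 - 5))*(-7*7*(-3)) = (-5 + √0)*(-49*(-3)) = (-5 + 0)*147 = -5*147 = -735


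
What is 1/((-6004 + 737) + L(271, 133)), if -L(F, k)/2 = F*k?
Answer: -1/77353 ≈ -1.2928e-5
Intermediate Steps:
L(F, k) = -2*F*k
1/((-6004 + 737) + L(271, 133)) = 1/((-6004 + 737) - 2*271*133) = 1/(-5267 - 72086) = 1/(-77353) = -1/77353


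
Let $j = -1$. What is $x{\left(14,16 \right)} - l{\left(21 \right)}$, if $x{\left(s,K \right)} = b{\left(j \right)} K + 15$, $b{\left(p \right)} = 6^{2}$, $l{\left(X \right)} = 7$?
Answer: $584$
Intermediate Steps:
$b{\left(p \right)} = 36$
$x{\left(s,K \right)} = 15 + 36 K$ ($x{\left(s,K \right)} = 36 K + 15 = 15 + 36 K$)
$x{\left(14,16 \right)} - l{\left(21 \right)} = \left(15 + 36 \cdot 16\right) - 7 = \left(15 + 576\right) - 7 = 591 - 7 = 584$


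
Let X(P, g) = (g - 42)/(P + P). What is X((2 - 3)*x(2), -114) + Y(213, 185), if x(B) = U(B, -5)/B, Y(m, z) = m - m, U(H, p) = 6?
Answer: 26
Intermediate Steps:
Y(m, z) = 0
x(B) = 6/B
X(P, g) = (-42 + g)/(2*P) (X(P, g) = (-42 + g)/((2*P)) = (-42 + g)*(1/(2*P)) = (-42 + g)/(2*P))
X((2 - 3)*x(2), -114) + Y(213, 185) = (-42 - 114)/(2*(((2 - 3)*(6/2)))) + 0 = (½)*(-156)/(-6/2) + 0 = (½)*(-156)/(-1*3) + 0 = (½)*(-156)/(-3) + 0 = (½)*(-⅓)*(-156) + 0 = 26 + 0 = 26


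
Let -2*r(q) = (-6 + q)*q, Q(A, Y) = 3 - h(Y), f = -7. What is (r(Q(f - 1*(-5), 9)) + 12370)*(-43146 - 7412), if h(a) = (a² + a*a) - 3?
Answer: 13448428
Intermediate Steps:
h(a) = -3 + 2*a² (h(a) = (a² + a²) - 3 = 2*a² - 3 = -3 + 2*a²)
Q(A, Y) = 6 - 2*Y² (Q(A, Y) = 3 - (-3 + 2*Y²) = 3 + (3 - 2*Y²) = 6 - 2*Y²)
r(q) = -q*(-6 + q)/2 (r(q) = -(-6 + q)*q/2 = -q*(-6 + q)/2)
(r(Q(f - 1*(-5), 9)) + 12370)*(-43146 - 7412) = ((6 - 2*9²)*(6 - (6 - 2*9²))/2 + 12370)*(-43146 - 7412) = ((6 - 2*81)*(6 - (6 - 2*81))/2 + 12370)*(-50558) = ((6 - 162)*(6 - (6 - 162))/2 + 12370)*(-50558) = ((½)*(-156)*(6 - 1*(-156)) + 12370)*(-50558) = ((½)*(-156)*(6 + 156) + 12370)*(-50558) = ((½)*(-156)*162 + 12370)*(-50558) = (-12636 + 12370)*(-50558) = -266*(-50558) = 13448428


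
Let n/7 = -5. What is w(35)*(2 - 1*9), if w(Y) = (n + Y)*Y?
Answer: 0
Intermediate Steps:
n = -35 (n = 7*(-5) = -35)
w(Y) = Y*(-35 + Y) (w(Y) = (-35 + Y)*Y = Y*(-35 + Y))
w(35)*(2 - 1*9) = (35*(-35 + 35))*(2 - 1*9) = (35*0)*(2 - 9) = 0*(-7) = 0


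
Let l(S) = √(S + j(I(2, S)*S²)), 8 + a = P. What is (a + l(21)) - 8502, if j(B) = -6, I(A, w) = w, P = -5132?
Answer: -13642 + √15 ≈ -13638.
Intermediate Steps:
a = -5140 (a = -8 - 5132 = -5140)
l(S) = √(-6 + S) (l(S) = √(S - 6) = √(-6 + S))
(a + l(21)) - 8502 = (-5140 + √(-6 + 21)) - 8502 = (-5140 + √15) - 8502 = -13642 + √15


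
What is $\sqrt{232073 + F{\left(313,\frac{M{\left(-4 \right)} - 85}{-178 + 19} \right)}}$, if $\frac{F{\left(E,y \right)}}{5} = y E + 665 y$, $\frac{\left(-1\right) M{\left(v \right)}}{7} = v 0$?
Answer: $\frac{\sqrt{659236207}}{53} \approx 484.45$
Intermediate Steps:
$M{\left(v \right)} = 0$ ($M{\left(v \right)} = - 7 v 0 = \left(-7\right) 0 = 0$)
$F{\left(E,y \right)} = 3325 y + 5 E y$ ($F{\left(E,y \right)} = 5 \left(y E + 665 y\right) = 5 \left(E y + 665 y\right) = 5 \left(665 y + E y\right) = 3325 y + 5 E y$)
$\sqrt{232073 + F{\left(313,\frac{M{\left(-4 \right)} - 85}{-178 + 19} \right)}} = \sqrt{232073 + 5 \frac{0 - 85}{-178 + 19} \left(665 + 313\right)} = \sqrt{232073 + 5 \left(- \frac{85}{-159}\right) 978} = \sqrt{232073 + 5 \left(\left(-85\right) \left(- \frac{1}{159}\right)\right) 978} = \sqrt{232073 + 5 \cdot \frac{85}{159} \cdot 978} = \sqrt{232073 + \frac{138550}{53}} = \sqrt{\frac{12438419}{53}} = \frac{\sqrt{659236207}}{53}$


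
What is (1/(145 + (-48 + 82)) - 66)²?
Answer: 139546969/32041 ≈ 4355.3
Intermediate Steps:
(1/(145 + (-48 + 82)) - 66)² = (1/(145 + 34) - 66)² = (1/179 - 66)² = (-11813/179)² = 139546969/32041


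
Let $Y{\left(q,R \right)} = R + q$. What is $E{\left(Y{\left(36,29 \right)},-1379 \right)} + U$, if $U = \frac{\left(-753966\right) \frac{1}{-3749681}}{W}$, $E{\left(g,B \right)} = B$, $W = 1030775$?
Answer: $- \frac{5329941779042759}{3865077432775} \approx -1379.0$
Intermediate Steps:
$U = \frac{753966}{3865077432775}$ ($U = \frac{\left(-753966\right) \frac{1}{-3749681}}{1030775} = \left(-753966\right) \left(- \frac{1}{3749681}\right) \frac{1}{1030775} = \frac{753966}{3749681} \cdot \frac{1}{1030775} = \frac{753966}{3865077432775} \approx 1.9507 \cdot 10^{-7}$)
$E{\left(Y{\left(36,29 \right)},-1379 \right)} + U = -1379 + \frac{753966}{3865077432775} = - \frac{5329941779042759}{3865077432775}$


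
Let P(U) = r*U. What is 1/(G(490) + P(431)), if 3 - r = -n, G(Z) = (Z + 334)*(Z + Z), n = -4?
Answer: 1/807089 ≈ 1.2390e-6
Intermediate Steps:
G(Z) = 2*Z*(334 + Z) (G(Z) = (334 + Z)*(2*Z) = 2*Z*(334 + Z))
r = -1 (r = 3 - (-1)*(-4) = 3 - 1*4 = 3 - 4 = -1)
P(U) = -U
1/(G(490) + P(431)) = 1/(2*490*(334 + 490) - 1*431) = 1/(2*490*824 - 431) = 1/(807520 - 431) = 1/807089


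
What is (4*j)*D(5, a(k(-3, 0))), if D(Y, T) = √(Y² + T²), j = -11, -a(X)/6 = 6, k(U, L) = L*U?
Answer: -44*√1321 ≈ -1599.2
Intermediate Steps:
a(X) = -36 (a(X) = -6*6 = -36)
D(Y, T) = √(T² + Y²)
(4*j)*D(5, a(k(-3, 0))) = (4*(-11))*√((-36)² + 5²) = -44*√(1296 + 25) = -44*√1321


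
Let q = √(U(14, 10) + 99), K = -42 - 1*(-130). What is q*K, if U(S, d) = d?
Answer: 88*√109 ≈ 918.75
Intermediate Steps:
K = 88 (K = -42 + 130 = 88)
q = √109 (q = √(10 + 99) = √109 ≈ 10.440)
q*K = √109*88 = 88*√109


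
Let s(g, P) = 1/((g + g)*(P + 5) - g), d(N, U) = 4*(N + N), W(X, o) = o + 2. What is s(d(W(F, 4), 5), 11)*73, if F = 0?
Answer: 73/1488 ≈ 0.049059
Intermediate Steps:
W(X, o) = 2 + o
d(N, U) = 8*N (d(N, U) = 4*(2*N) = 8*N)
s(g, P) = 1/(-g + 2*g*(5 + P)) (s(g, P) = 1/((2*g)*(5 + P) - g) = 1/(2*g*(5 + P) - g) = 1/(-g + 2*g*(5 + P)))
s(d(W(F, 4), 5), 11)*73 = (1/(((8*(2 + 4)))*(9 + 2*11)))*73 = (1/(((8*6))*(9 + 22)))*73 = (1/(48*31))*73 = ((1/48)*(1/31))*73 = (1/1488)*73 = 73/1488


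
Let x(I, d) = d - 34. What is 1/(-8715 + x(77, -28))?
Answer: -1/8777 ≈ -0.00011393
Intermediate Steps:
x(I, d) = -34 + d
1/(-8715 + x(77, -28)) = 1/(-8715 + (-34 - 28)) = 1/(-8715 - 62) = 1/(-8777) = -1/8777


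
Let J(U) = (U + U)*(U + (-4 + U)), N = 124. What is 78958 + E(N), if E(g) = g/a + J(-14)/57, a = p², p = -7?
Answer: 220580666/2793 ≈ 78976.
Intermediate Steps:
a = 49 (a = (-7)² = 49)
J(U) = 2*U*(-4 + 2*U) (J(U) = (2*U)*(-4 + 2*U) = 2*U*(-4 + 2*U))
E(g) = 896/57 + g/49 (E(g) = g/49 + (4*(-14)*(-2 - 14))/57 = g*(1/49) + (4*(-14)*(-16))*(1/57) = g/49 + 896*(1/57) = g/49 + 896/57 = 896/57 + g/49)
78958 + E(N) = 78958 + (896/57 + (1/49)*124) = 78958 + (896/57 + 124/49) = 78958 + 50972/2793 = 220580666/2793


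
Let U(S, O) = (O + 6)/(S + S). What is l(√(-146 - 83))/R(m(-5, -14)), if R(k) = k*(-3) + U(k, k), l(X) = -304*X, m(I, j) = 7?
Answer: 4256*I*√229/281 ≈ 229.2*I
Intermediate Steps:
U(S, O) = (6 + O)/(2*S) (U(S, O) = (6 + O)/((2*S)) = (6 + O)*(1/(2*S)) = (6 + O)/(2*S))
R(k) = -3*k + (6 + k)/(2*k) (R(k) = k*(-3) + (6 + k)/(2*k) = -3*k + (6 + k)/(2*k))
l(√(-146 - 83))/R(m(-5, -14)) = (-304*√(-146 - 83))/(½ - 3*7 + 3/7) = (-304*I*√229)/(½ - 21 + 3*(⅐)) = (-304*I*√229)/(½ - 21 + 3/7) = (-304*I*√229)/(-281/14) = -304*I*√229*(-14/281) = 4256*I*√229/281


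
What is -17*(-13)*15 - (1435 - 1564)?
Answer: 3444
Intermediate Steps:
-17*(-13)*15 - (1435 - 1564) = 221*15 - 1*(-129) = 3315 + 129 = 3444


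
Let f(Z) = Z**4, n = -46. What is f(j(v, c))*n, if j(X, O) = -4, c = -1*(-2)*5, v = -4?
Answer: -11776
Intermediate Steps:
c = 10 (c = 2*5 = 10)
f(j(v, c))*n = (-4)**4*(-46) = 256*(-46) = -11776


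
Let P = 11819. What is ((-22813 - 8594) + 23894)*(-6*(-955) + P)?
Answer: -131845637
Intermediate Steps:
((-22813 - 8594) + 23894)*(-6*(-955) + P) = ((-22813 - 8594) + 23894)*(-6*(-955) + 11819) = (-31407 + 23894)*(5730 + 11819) = -7513*17549 = -131845637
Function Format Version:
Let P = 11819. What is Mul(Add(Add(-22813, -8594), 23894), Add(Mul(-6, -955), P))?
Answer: -131845637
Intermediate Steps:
Mul(Add(Add(-22813, -8594), 23894), Add(Mul(-6, -955), P)) = Mul(Add(Add(-22813, -8594), 23894), Add(Mul(-6, -955), 11819)) = Mul(Add(-31407, 23894), Add(5730, 11819)) = Mul(-7513, 17549) = -131845637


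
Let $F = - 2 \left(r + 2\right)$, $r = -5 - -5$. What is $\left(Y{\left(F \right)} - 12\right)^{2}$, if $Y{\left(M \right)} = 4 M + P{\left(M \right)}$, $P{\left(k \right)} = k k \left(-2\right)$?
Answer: $3600$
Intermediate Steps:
$r = 0$ ($r = -5 + 5 = 0$)
$P{\left(k \right)} = - 2 k^{2}$ ($P{\left(k \right)} = k^{2} \left(-2\right) = - 2 k^{2}$)
$F = -4$ ($F = - 2 \left(0 + 2\right) = \left(-2\right) 2 = -4$)
$Y{\left(M \right)} = - 2 M^{2} + 4 M$ ($Y{\left(M \right)} = 4 M - 2 M^{2} = - 2 M^{2} + 4 M$)
$\left(Y{\left(F \right)} - 12\right)^{2} = \left(2 \left(-4\right) \left(2 - -4\right) - 12\right)^{2} = \left(2 \left(-4\right) \left(2 + 4\right) - 12\right)^{2} = \left(2 \left(-4\right) 6 - 12\right)^{2} = \left(-48 - 12\right)^{2} = \left(-60\right)^{2} = 3600$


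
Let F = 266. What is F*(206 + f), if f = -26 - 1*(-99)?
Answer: 74214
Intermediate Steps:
f = 73 (f = -26 + 99 = 73)
F*(206 + f) = 266*(206 + 73) = 266*279 = 74214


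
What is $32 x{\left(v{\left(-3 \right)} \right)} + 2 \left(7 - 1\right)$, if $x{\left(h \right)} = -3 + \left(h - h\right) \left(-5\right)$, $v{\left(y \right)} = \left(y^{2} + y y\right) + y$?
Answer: $-84$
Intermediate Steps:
$v{\left(y \right)} = y + 2 y^{2}$ ($v{\left(y \right)} = \left(y^{2} + y^{2}\right) + y = 2 y^{2} + y = y + 2 y^{2}$)
$x{\left(h \right)} = -3$ ($x{\left(h \right)} = -3 + 0 \left(-5\right) = -3 + 0 = -3$)
$32 x{\left(v{\left(-3 \right)} \right)} + 2 \left(7 - 1\right) = 32 \left(-3\right) + 2 \left(7 - 1\right) = -96 + 2 \cdot 6 = -96 + 12 = -84$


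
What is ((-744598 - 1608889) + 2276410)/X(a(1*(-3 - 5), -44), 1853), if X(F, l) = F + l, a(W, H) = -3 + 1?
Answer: -77077/1851 ≈ -41.641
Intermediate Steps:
a(W, H) = -2
((-744598 - 1608889) + 2276410)/X(a(1*(-3 - 5), -44), 1853) = ((-744598 - 1608889) + 2276410)/(-2 + 1853) = (-2353487 + 2276410)/1851 = -77077*1/1851 = -77077/1851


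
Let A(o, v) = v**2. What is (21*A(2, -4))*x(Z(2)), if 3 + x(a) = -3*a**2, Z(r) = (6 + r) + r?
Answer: -101808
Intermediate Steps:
Z(r) = 6 + 2*r
x(a) = -3 - 3*a**2
(21*A(2, -4))*x(Z(2)) = (21*(-4)**2)*(-3 - 3*(6 + 2*2)**2) = (21*16)*(-3 - 3*(6 + 4)**2) = 336*(-3 - 3*10**2) = 336*(-3 - 3*100) = 336*(-3 - 300) = 336*(-303) = -101808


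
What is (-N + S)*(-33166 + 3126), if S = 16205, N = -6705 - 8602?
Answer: -946620480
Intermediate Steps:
N = -15307
(-N + S)*(-33166 + 3126) = (-1*(-15307) + 16205)*(-33166 + 3126) = (15307 + 16205)*(-30040) = 31512*(-30040) = -946620480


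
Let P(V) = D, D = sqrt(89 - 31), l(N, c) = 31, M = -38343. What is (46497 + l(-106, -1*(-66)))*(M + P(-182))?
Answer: -1784023104 + 46528*sqrt(58) ≈ -1.7837e+9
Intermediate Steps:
D = sqrt(58) ≈ 7.6158
P(V) = sqrt(58)
(46497 + l(-106, -1*(-66)))*(M + P(-182)) = (46497 + 31)*(-38343 + sqrt(58)) = 46528*(-38343 + sqrt(58)) = -1784023104 + 46528*sqrt(58)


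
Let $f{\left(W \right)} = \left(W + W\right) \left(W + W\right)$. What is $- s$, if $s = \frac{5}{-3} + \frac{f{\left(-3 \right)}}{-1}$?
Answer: $\frac{113}{3} \approx 37.667$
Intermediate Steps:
$f{\left(W \right)} = 4 W^{2}$ ($f{\left(W \right)} = 2 W 2 W = 4 W^{2}$)
$s = - \frac{113}{3}$ ($s = \frac{5}{-3} + \frac{4 \left(-3\right)^{2}}{-1} = 5 \left(- \frac{1}{3}\right) + 4 \cdot 9 \left(-1\right) = - \frac{5}{3} + 36 \left(-1\right) = - \frac{5}{3} - 36 = - \frac{113}{3} \approx -37.667$)
$- s = \left(-1\right) \left(- \frac{113}{3}\right) = \frac{113}{3}$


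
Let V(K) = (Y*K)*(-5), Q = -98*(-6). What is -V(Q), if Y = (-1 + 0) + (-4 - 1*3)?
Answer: -23520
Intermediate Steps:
Y = -8 (Y = -1 + (-4 - 3) = -1 - 7 = -8)
Q = 588
V(K) = 40*K (V(K) = -8*K*(-5) = 40*K)
-V(Q) = -40*588 = -1*23520 = -23520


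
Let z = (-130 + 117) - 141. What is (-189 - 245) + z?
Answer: -588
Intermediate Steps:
z = -154 (z = -13 - 141 = -154)
(-189 - 245) + z = (-189 - 245) - 154 = -434 - 154 = -588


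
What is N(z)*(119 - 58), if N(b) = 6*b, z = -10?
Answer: -3660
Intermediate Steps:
N(z)*(119 - 58) = (6*(-10))*(119 - 58) = -60*61 = -3660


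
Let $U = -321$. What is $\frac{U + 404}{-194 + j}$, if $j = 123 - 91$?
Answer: $- \frac{83}{162} \approx -0.51235$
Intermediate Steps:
$j = 32$
$\frac{U + 404}{-194 + j} = \frac{-321 + 404}{-194 + 32} = \frac{83}{-162} = 83 \left(- \frac{1}{162}\right) = - \frac{83}{162}$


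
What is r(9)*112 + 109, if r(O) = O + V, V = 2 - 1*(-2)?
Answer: 1565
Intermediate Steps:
V = 4 (V = 2 + 2 = 4)
r(O) = 4 + O (r(O) = O + 4 = 4 + O)
r(9)*112 + 109 = (4 + 9)*112 + 109 = 13*112 + 109 = 1456 + 109 = 1565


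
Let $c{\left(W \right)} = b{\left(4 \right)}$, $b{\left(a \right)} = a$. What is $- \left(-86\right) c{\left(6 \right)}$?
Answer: $344$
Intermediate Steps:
$c{\left(W \right)} = 4$
$- \left(-86\right) c{\left(6 \right)} = - \left(-86\right) 4 = \left(-1\right) \left(-344\right) = 344$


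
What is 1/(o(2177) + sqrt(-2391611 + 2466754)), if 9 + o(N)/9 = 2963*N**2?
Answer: 126383686362/15972836178448384719901 - sqrt(75143)/15972836178448384719901 ≈ 7.9124e-12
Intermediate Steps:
o(N) = -81 + 26667*N**2 (o(N) = -81 + 9*(2963*N**2) = -81 + 26667*N**2)
1/(o(2177) + sqrt(-2391611 + 2466754)) = 1/((-81 + 26667*2177**2) + sqrt(-2391611 + 2466754)) = 1/((-81 + 26667*4739329) + sqrt(75143)) = 1/((-81 + 126383686443) + sqrt(75143)) = 1/(126383686362 + sqrt(75143))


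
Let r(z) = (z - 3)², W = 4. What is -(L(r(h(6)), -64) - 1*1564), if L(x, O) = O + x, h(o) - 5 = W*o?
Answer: 952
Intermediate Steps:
h(o) = 5 + 4*o
r(z) = (-3 + z)²
-(L(r(h(6)), -64) - 1*1564) = -((-64 + (-3 + (5 + 4*6))²) - 1*1564) = -((-64 + (-3 + (5 + 24))²) - 1564) = -((-64 + (-3 + 29)²) - 1564) = -((-64 + 26²) - 1564) = -((-64 + 676) - 1564) = -(612 - 1564) = -1*(-952) = 952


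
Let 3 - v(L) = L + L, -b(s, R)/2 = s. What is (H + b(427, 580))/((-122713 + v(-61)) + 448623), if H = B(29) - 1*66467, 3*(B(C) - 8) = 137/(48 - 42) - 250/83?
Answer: -100555751/487096290 ≈ -0.20644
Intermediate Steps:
b(s, R) = -2*s
v(L) = 3 - 2*L (v(L) = 3 - (L + L) = 3 - 2*L)
B(C) = 21823/1494 (B(C) = 8 + (137/(48 - 42) - 250/83)/3 = 8 + (137/6 - 250*1/83)/3 = 8 + (137*(1/6) - 250/83)/3 = 8 + (137/6 - 250/83)/3 = 8 + (1/3)*(9871/498) = 8 + 9871/1494 = 21823/1494)
H = -99279875/1494 (H = 21823/1494 - 1*66467 = 21823/1494 - 66467 = -99279875/1494 ≈ -66452.)
(H + b(427, 580))/((-122713 + v(-61)) + 448623) = (-99279875/1494 - 2*427)/((-122713 + (3 - 2*(-61))) + 448623) = (-99279875/1494 - 854)/((-122713 + (3 + 122)) + 448623) = -100555751/(1494*((-122713 + 125) + 448623)) = -100555751/(1494*(-122588 + 448623)) = -100555751/1494/326035 = -100555751/1494*1/326035 = -100555751/487096290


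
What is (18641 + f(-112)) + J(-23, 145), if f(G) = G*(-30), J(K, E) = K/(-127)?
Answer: 2794150/127 ≈ 22001.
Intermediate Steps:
J(K, E) = -K/127 (J(K, E) = K*(-1/127) = -K/127)
f(G) = -30*G
(18641 + f(-112)) + J(-23, 145) = (18641 - 30*(-112)) - 1/127*(-23) = (18641 + 3360) + 23/127 = 22001 + 23/127 = 2794150/127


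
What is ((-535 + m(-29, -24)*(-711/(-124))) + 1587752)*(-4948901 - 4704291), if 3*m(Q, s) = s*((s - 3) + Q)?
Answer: -475741726831928/31 ≈ -1.5347e+13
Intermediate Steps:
m(Q, s) = s*(-3 + Q + s)/3 (m(Q, s) = (s*((s - 3) + Q))/3 = (s*((-3 + s) + Q))/3 = (s*(-3 + Q + s))/3 = s*(-3 + Q + s)/3)
((-535 + m(-29, -24)*(-711/(-124))) + 1587752)*(-4948901 - 4704291) = ((-535 + ((⅓)*(-24)*(-3 - 29 - 24))*(-711/(-124))) + 1587752)*(-4948901 - 4704291) = ((-535 + ((⅓)*(-24)*(-56))*(-711*(-1/124))) + 1587752)*(-9653192) = ((-535 + 448*(711/124)) + 1587752)*(-9653192) = ((-535 + 79632/31) + 1587752)*(-9653192) = (63047/31 + 1587752)*(-9653192) = (49283359/31)*(-9653192) = -475741726831928/31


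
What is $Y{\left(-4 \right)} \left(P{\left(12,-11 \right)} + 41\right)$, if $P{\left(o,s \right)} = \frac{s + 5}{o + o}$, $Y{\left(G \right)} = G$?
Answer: $-163$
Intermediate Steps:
$P{\left(o,s \right)} = \frac{5 + s}{2 o}$
$Y{\left(-4 \right)} \left(P{\left(12,-11 \right)} + 41\right) = - 4 \left(\frac{5 - 11}{2 \cdot 12} + 41\right) = - 4 \left(\frac{1}{2} \cdot \frac{1}{12} \left(-6\right) + 41\right) = - 4 \left(- \frac{1}{4} + 41\right) = \left(-4\right) \frac{163}{4} = -163$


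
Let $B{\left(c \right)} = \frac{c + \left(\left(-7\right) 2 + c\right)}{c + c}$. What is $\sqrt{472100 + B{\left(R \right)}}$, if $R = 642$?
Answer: $\frac{\sqrt{194583032070}}{642} \approx 687.1$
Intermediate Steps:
$B{\left(c \right)} = \frac{-14 + 2 c}{2 c}$ ($B{\left(c \right)} = \frac{c + \left(-14 + c\right)}{2 c} = \left(-14 + 2 c\right) \frac{1}{2 c} = \frac{-14 + 2 c}{2 c}$)
$\sqrt{472100 + B{\left(R \right)}} = \sqrt{472100 + \frac{-7 + 642}{642}} = \sqrt{472100 + \frac{1}{642} \cdot 635} = \sqrt{472100 + \frac{635}{642}} = \sqrt{\frac{303088835}{642}} = \frac{\sqrt{194583032070}}{642}$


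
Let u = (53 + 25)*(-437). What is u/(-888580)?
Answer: 17043/444290 ≈ 0.038360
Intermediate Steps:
u = -34086 (u = 78*(-437) = -34086)
u/(-888580) = -34086/(-888580) = -34086*(-1/888580) = 17043/444290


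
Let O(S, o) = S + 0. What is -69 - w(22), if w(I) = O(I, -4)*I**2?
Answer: -10717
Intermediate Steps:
O(S, o) = S
w(I) = I**3 (w(I) = I*I**2 = I**3)
-69 - w(22) = -69 - 1*22**3 = -69 - 1*10648 = -69 - 10648 = -10717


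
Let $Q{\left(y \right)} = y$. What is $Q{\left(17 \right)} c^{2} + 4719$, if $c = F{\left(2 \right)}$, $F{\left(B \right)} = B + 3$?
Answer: $5144$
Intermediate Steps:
$F{\left(B \right)} = 3 + B$
$c = 5$ ($c = 3 + 2 = 5$)
$Q{\left(17 \right)} c^{2} + 4719 = 17 \cdot 5^{2} + 4719 = 17 \cdot 25 + 4719 = 425 + 4719 = 5144$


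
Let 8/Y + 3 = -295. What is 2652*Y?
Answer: -10608/149 ≈ -71.195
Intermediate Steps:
Y = -4/149 (Y = 8/(-3 - 295) = 8/(-298) = 8*(-1/298) = -4/149 ≈ -0.026846)
2652*Y = 2652*(-4/149) = -10608/149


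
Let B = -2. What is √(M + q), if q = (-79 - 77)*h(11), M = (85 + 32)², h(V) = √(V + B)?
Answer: 3*√1469 ≈ 114.98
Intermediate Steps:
h(V) = √(-2 + V) (h(V) = √(V - 2) = √(-2 + V))
M = 13689 (M = 117² = 13689)
q = -468 (q = (-79 - 77)*√(-2 + 11) = -156*√9 = -156*3 = -468)
√(M + q) = √(13689 - 468) = √13221 = 3*√1469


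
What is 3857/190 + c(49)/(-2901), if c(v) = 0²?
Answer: 203/10 ≈ 20.300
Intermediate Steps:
c(v) = 0
3857/190 + c(49)/(-2901) = 3857/190 + 0/(-2901) = 3857*(1/190) + 0*(-1/2901) = 203/10 + 0 = 203/10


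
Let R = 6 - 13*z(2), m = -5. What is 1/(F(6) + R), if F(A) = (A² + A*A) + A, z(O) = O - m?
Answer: -⅐ ≈ -0.14286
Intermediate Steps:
z(O) = 5 + O (z(O) = O - 1*(-5) = O + 5 = 5 + O)
F(A) = A + 2*A² (F(A) = (A² + A²) + A = 2*A² + A = A + 2*A²)
R = -85 (R = 6 - 13*(5 + 2) = 6 - 13*7 = 6 - 91 = -85)
1/(F(6) + R) = 1/(6*(1 + 2*6) - 85) = 1/(6*(1 + 12) - 85) = 1/(6*13 - 85) = 1/(78 - 85) = 1/(-7) = -⅐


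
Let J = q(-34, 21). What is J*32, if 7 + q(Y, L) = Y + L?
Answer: -640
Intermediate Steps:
q(Y, L) = -7 + L + Y (q(Y, L) = -7 + (Y + L) = -7 + (L + Y) = -7 + L + Y)
J = -20 (J = -7 + 21 - 34 = -20)
J*32 = -20*32 = -640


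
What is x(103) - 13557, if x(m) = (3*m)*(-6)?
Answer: -15411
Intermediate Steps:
x(m) = -18*m
x(103) - 13557 = -18*103 - 13557 = -1854 - 13557 = -15411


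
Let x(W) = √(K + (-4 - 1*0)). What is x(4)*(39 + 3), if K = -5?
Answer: 126*I ≈ 126.0*I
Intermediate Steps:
x(W) = 3*I (x(W) = √(-5 + (-4 - 1*0)) = √(-5 + (-4 + 0)) = √(-5 - 4) = √(-9) = 3*I)
x(4)*(39 + 3) = (3*I)*(39 + 3) = (3*I)*42 = 126*I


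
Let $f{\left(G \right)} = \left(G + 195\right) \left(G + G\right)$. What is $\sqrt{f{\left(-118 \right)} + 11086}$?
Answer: $i \sqrt{7086} \approx 84.178 i$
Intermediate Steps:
$f{\left(G \right)} = 2 G \left(195 + G\right)$ ($f{\left(G \right)} = \left(195 + G\right) 2 G = 2 G \left(195 + G\right)$)
$\sqrt{f{\left(-118 \right)} + 11086} = \sqrt{2 \left(-118\right) \left(195 - 118\right) + 11086} = \sqrt{2 \left(-118\right) 77 + 11086} = \sqrt{-18172 + 11086} = \sqrt{-7086} = i \sqrt{7086}$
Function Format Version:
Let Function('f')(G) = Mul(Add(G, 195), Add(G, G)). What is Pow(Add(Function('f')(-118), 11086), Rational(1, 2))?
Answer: Mul(I, Pow(7086, Rational(1, 2))) ≈ Mul(84.178, I)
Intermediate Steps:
Function('f')(G) = Mul(2, G, Add(195, G)) (Function('f')(G) = Mul(Add(195, G), Mul(2, G)) = Mul(2, G, Add(195, G)))
Pow(Add(Function('f')(-118), 11086), Rational(1, 2)) = Pow(Add(Mul(2, -118, Add(195, -118)), 11086), Rational(1, 2)) = Pow(Add(Mul(2, -118, 77), 11086), Rational(1, 2)) = Pow(Add(-18172, 11086), Rational(1, 2)) = Pow(-7086, Rational(1, 2)) = Mul(I, Pow(7086, Rational(1, 2)))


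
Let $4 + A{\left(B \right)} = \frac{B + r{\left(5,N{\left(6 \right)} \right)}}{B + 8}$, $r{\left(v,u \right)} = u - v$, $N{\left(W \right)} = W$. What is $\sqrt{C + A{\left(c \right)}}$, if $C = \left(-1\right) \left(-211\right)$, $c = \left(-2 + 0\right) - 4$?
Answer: $\frac{\sqrt{818}}{2} \approx 14.3$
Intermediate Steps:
$c = -6$ ($c = -2 - 4 = -6$)
$A{\left(B \right)} = -4 + \frac{1 + B}{8 + B}$ ($A{\left(B \right)} = -4 + \frac{B + \left(6 - 5\right)}{B + 8} = -4 + \frac{B + \left(6 - 5\right)}{8 + B} = -4 + \frac{B + 1}{8 + B} = -4 + \frac{1 + B}{8 + B}$)
$C = 211$
$\sqrt{C + A{\left(c \right)}} = \sqrt{211 + \frac{-31 - -18}{8 - 6}} = \sqrt{211 + \frac{-31 + 18}{2}} = \sqrt{211 + \frac{1}{2} \left(-13\right)} = \sqrt{211 - \frac{13}{2}} = \sqrt{\frac{409}{2}} = \frac{\sqrt{818}}{2}$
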